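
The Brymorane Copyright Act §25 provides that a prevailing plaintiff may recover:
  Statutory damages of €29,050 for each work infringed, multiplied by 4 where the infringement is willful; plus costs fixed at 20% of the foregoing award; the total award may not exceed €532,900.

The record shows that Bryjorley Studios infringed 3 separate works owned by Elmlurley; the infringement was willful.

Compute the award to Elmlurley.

Statutory damages: 3 × €29,050 = €87,150
Multiplied by 4: 4 × €87,150 = €348,600
Costs: 20% of €348,600 = €69,720
Award plus costs: €348,600 + €69,720 = €418,320
Cap at €532,900: €418,320 is within the cap, no reduction.

Award: €418,320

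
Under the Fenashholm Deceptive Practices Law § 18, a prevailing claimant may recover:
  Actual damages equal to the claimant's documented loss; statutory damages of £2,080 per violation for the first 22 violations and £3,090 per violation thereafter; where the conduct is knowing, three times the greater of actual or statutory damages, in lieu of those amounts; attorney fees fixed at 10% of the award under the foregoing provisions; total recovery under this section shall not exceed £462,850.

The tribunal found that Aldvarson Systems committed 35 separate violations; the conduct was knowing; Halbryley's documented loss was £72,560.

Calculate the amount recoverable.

First 22 violations: 22 × £2,080 = £45,760
Remaining violations: (35 − 22) × £3,090 = £40,170
Statutory damages: £45,760 + £40,170 = £85,930
Greater of actual damages (£72,560) or statutory damages (£85,930): £85,930
Trebled: 3 × £85,930 = £257,790
Attorney fees: 10% of £257,790 = £25,779
Total before cap: £257,790 + £25,779 = £283,569
Cap at £462,850: £283,569 is within the cap, no reduction.

£283,569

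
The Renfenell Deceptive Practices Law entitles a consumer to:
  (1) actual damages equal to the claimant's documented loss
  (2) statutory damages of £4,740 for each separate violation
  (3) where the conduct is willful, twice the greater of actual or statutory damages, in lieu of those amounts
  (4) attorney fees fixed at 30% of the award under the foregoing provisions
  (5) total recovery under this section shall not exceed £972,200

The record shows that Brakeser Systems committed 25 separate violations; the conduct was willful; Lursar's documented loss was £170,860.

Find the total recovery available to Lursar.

Statutory damages: 25 × £4,740 = £118,500
Greater of actual damages (£170,860) or statutory damages (£118,500): £170,860
Doubled: 2 × £170,860 = £341,720
Attorney fees: 30% of £341,720 = £102,516
Total before cap: £341,720 + £102,516 = £444,236
Cap at £972,200: £444,236 is within the cap, no reduction.

£444,236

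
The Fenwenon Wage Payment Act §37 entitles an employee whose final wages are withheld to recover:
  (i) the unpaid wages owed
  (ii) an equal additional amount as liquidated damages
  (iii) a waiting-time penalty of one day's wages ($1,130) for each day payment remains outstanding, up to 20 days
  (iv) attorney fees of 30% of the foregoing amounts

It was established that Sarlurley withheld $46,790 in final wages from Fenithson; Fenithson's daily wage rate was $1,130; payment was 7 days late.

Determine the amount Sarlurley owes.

Liquidated damages (equal amount): $46,790
Penalty days: min(7, 20) = 7
Waiting-time penalty: 7 × $1,130 = $7,910
Subtotal: $46,790 + $46,790 + $7,910 = $101,490
Attorney fees: 30% of $101,490 = $30,447
Total award: $101,490 + $30,447 = $131,937

$131,937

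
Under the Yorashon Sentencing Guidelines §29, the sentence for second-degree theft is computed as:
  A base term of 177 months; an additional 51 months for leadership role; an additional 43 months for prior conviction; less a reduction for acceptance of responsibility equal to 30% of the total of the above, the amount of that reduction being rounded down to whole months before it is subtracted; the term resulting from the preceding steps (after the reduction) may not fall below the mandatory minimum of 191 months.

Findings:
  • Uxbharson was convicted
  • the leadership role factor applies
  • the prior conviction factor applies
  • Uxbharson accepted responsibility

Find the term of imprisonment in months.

Sentence: 191 months

Leadership role enhancement: +51 months
Prior conviction enhancement: +43 months
Adjusted term: 177 months + 51 months + 43 months = 271 months
Acceptance of responsibility reduction: 30% of 271 months = 81 months (rounded down)
After reduction: 271 − 81 = 190 months
Minimum 191 months: 190 months is below the minimum → 191 months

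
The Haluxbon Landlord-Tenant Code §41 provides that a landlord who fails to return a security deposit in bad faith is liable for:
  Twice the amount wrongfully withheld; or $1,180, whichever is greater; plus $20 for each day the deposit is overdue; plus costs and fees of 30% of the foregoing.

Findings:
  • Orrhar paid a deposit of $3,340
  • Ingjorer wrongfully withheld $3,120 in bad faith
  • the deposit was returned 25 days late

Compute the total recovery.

Doubled: 2 × $3,120 = $6,240
Minimum $1,180: $6,240 meets the minimum, no increase.
Late-return penalty: 25 × $20 = $500
Damages plus late penalty: $6,240 + $500 = $6,740
Costs and fees: 30% of $6,740 = $2,022
Total recovery: $6,740 + $2,022 = $8,762

Recovery: $8,762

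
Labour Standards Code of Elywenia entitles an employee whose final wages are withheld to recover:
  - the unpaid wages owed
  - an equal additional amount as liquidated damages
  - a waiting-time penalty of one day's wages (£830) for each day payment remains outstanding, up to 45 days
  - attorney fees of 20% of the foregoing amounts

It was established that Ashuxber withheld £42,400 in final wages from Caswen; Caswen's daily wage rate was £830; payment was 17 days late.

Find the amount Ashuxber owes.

£118,692

Liquidated damages (equal amount): £42,400
Penalty days: min(17, 45) = 17
Waiting-time penalty: 17 × £830 = £14,110
Subtotal: £42,400 + £42,400 + £14,110 = £98,910
Attorney fees: 20% of £98,910 = £19,782
Total award: £98,910 + £19,782 = £118,692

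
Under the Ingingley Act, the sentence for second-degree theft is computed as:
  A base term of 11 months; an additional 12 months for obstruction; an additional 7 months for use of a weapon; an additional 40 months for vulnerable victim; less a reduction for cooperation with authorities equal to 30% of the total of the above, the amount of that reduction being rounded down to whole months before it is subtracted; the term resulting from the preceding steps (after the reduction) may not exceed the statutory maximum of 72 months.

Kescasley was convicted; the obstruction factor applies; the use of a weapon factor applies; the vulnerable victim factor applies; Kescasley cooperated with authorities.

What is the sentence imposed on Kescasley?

Sentence: 49 months

Obstruction enhancement: +12 months
Use of a weapon enhancement: +7 months
Vulnerable victim enhancement: +40 months
Adjusted term: 11 months + 12 months + 7 months + 40 months = 70 months
Cooperation with authorities reduction: 30% of 70 months = 21 months (rounded down)
After reduction: 70 − 21 = 49 months
Cap at 72 months: 49 months is within the cap, no reduction.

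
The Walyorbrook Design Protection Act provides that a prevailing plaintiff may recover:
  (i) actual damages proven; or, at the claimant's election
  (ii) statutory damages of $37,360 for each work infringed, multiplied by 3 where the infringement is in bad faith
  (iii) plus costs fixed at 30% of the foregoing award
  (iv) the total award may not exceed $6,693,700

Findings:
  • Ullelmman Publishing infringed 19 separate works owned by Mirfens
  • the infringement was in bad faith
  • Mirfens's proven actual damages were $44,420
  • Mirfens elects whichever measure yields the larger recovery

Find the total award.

Statutory damages: 19 × $37,360 = $709,840
Trebled: 3 × $709,840 = $2,129,520
Greater of actual damages ($44,420) or enhanced statutory damages ($2,129,520): $2,129,520
Costs: 30% of $2,129,520 = $638,856
Award plus costs: $2,129,520 + $638,856 = $2,768,376
Cap at $6,693,700: $2,768,376 is within the cap, no reduction.

Award: $2,768,376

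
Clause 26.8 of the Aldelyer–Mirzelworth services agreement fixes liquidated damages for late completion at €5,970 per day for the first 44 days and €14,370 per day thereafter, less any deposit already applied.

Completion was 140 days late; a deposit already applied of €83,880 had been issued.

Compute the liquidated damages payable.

First 44 days: 44 × €5,970 = €262,680
Remaining days: (140 − 44) × €14,370 = €1,379,520
Accrued per-day damages: €262,680 + €1,379,520 = €1,642,200
Less deposit already applied: €1,642,200 − €83,880 = €1,558,320

€1,558,320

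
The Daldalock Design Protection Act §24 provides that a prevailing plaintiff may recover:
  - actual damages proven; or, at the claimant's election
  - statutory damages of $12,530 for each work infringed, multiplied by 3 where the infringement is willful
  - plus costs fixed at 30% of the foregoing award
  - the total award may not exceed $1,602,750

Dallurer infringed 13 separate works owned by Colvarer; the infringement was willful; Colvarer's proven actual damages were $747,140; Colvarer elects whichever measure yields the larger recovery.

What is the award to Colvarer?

Award: $971,282

Statutory damages: 13 × $12,530 = $162,890
Trebled: 3 × $162,890 = $488,670
Greater of actual damages ($747,140) or enhanced statutory damages ($488,670): $747,140
Costs: 30% of $747,140 = $224,142
Award plus costs: $747,140 + $224,142 = $971,282
Cap at $1,602,750: $971,282 is within the cap, no reduction.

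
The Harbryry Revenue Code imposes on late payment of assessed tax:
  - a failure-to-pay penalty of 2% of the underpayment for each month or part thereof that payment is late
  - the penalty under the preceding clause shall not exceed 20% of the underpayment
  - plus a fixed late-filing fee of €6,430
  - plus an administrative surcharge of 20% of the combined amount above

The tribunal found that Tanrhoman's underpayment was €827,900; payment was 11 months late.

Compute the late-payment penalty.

€206,412

Accrued rate: 2% × 11 = 22%, capped at 20% → 20%
Failure-to-pay penalty: 20% of €827,900 = €165,580
Penalty before surcharge: €165,580 + €6,430 = €172,010
Administrative surcharge: 20% of €172,010 = €34,402
Total penalty: €172,010 + €34,402 = €206,412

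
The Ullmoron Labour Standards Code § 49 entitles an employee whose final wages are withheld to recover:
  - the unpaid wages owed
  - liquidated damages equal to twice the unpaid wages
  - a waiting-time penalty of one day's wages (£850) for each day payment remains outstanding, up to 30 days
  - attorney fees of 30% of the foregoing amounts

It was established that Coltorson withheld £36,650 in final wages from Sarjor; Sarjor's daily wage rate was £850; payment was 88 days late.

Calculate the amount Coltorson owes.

Doubled: 2 × £36,650 = £73,300
Penalty days: min(88, 30) = 30
Waiting-time penalty: 30 × £850 = £25,500
Subtotal: £36,650 + £73,300 + £25,500 = £135,450
Attorney fees: 30% of £135,450 = £40,635
Total award: £135,450 + £40,635 = £176,085

£176,085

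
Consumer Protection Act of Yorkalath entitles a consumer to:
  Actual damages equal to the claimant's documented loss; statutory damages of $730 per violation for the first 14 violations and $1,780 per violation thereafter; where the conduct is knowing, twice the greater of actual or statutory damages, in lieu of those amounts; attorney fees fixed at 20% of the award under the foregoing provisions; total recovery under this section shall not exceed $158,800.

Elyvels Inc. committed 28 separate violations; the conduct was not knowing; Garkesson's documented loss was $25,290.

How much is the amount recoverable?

$72,516

First 14 violations: 14 × $730 = $10,220
Remaining violations: (28 − 14) × $1,780 = $24,920
Statutory damages: $10,220 + $24,920 = $35,140
Conduct not knowing: the in-lieu enhancement does not apply.
Actual plus statutory damages: $25,290 + $35,140 = $60,430
Attorney fees: 20% of $60,430 = $12,086
Total before cap: $60,430 + $12,086 = $72,516
Cap at $158,800: $72,516 is within the cap, no reduction.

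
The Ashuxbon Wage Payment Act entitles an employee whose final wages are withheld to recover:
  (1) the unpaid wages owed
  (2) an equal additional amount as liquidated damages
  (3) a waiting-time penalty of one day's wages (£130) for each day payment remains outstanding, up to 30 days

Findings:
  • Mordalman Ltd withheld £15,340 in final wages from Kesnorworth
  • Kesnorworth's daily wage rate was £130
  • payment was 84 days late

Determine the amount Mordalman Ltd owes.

Liquidated damages (equal amount): £15,340
Penalty days: min(84, 30) = 30
Waiting-time penalty: 30 × £130 = £3,900
Total award: £15,340 + £15,340 + £3,900 = £34,580

£34,580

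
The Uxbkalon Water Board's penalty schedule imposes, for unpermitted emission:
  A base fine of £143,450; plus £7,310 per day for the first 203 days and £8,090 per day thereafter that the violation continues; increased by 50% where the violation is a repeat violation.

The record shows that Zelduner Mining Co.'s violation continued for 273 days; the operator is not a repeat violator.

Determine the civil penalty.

£2,193,680

First 203 days: 203 × £7,310 = £1,483,930
Remaining days: (273 − 203) × £8,090 = £566,300
Per-day component: £1,483,930 + £566,300 = £2,050,230
Base plus per-day: £143,450 + £2,050,230 = £2,193,680
The operator is not a repeat violator: no 50% increase.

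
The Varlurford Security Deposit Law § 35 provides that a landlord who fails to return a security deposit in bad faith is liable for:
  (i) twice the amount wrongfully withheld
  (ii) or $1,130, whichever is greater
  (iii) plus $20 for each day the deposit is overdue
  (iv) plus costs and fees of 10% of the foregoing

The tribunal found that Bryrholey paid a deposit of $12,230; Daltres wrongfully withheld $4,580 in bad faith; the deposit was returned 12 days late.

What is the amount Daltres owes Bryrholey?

Doubled: 2 × $4,580 = $9,160
Minimum $1,130: $9,160 meets the minimum, no increase.
Late-return penalty: 12 × $20 = $240
Damages plus late penalty: $9,160 + $240 = $9,400
Costs and fees: 10% of $9,400 = $940
Total recovery: $9,400 + $940 = $10,340

$10,340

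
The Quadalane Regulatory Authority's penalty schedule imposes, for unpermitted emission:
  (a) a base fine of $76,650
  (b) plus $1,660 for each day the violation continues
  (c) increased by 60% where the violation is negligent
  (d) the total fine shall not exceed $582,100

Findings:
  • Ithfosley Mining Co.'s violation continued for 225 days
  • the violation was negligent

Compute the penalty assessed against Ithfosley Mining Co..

$582,100

Per-day component: 225 × $1,660 = $373,500
Base plus per-day: $76,650 + $373,500 = $450,150
Enhancement: 60% of $450,150 = $270,090
Enhanced fine: $450,150 + $270,090 = $720,240
Cap at $582,100: $720,240 exceeds the cap → $582,100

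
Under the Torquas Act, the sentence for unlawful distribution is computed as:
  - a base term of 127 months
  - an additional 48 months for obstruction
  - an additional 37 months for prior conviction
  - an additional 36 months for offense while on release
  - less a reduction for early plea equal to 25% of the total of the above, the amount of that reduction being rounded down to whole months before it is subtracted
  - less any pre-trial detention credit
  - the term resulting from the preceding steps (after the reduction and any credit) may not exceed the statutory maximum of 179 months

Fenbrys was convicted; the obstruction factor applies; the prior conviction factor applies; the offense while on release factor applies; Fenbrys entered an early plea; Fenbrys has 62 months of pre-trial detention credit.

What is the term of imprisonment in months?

Obstruction enhancement: +48 months
Prior conviction enhancement: +37 months
Offense while on release enhancement: +36 months
Adjusted term: 127 months + 48 months + 37 months + 36 months = 248 months
Early plea reduction: 25% of 248 months = 62 months (rounded down)
After reduction: 248 − 62 = 186 months
Less pre-trial detention credit: 186 months − 62 months = 124 months
Cap at 179 months: 124 months is within the cap, no reduction.

124 months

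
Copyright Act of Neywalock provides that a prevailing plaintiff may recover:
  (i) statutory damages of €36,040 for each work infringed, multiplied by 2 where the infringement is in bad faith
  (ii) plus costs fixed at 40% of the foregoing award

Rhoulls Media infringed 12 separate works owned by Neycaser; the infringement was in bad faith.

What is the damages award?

Statutory damages: 12 × €36,040 = €432,480
Doubled: 2 × €432,480 = €864,960
Costs: 40% of €864,960 = €345,984
Award plus costs: €864,960 + €345,984 = €1,210,944

€1,210,944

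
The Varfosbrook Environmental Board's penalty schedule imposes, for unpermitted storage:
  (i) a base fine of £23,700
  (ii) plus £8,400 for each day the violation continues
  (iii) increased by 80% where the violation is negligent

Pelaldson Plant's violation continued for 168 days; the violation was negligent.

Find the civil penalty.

Per-day component: 168 × £8,400 = £1,411,200
Base plus per-day: £23,700 + £1,411,200 = £1,434,900
Enhancement: 80% of £1,434,900 = £1,147,920
Enhanced fine: £1,434,900 + £1,147,920 = £2,582,820

Civil penalty: £2,582,820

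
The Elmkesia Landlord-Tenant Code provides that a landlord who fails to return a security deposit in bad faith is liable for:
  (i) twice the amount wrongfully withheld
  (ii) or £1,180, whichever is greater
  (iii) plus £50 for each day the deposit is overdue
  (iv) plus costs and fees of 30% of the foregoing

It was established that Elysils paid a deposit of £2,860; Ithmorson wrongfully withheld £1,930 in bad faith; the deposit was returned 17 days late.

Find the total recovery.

£6,123

Doubled: 2 × £1,930 = £3,860
Minimum £1,180: £3,860 meets the minimum, no increase.
Late-return penalty: 17 × £50 = £850
Damages plus late penalty: £3,860 + £850 = £4,710
Costs and fees: 30% of £4,710 = £1,413
Total recovery: £4,710 + £1,413 = £6,123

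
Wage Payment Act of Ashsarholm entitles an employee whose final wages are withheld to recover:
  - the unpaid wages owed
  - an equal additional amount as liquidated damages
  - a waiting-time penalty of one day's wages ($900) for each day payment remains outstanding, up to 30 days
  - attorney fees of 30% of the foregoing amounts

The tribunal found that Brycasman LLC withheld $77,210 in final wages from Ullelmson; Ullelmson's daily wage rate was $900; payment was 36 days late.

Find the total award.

$235,846

Liquidated damages (equal amount): $77,210
Penalty days: min(36, 30) = 30
Waiting-time penalty: 30 × $900 = $27,000
Subtotal: $77,210 + $77,210 + $27,000 = $181,420
Attorney fees: 30% of $181,420 = $54,426
Total award: $181,420 + $54,426 = $235,846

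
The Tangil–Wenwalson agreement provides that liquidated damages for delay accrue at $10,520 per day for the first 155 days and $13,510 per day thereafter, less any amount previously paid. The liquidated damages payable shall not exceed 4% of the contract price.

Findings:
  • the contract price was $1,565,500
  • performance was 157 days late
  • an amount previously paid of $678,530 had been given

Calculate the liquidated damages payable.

$62,620

First 155 days: 155 × $10,520 = $1,630,600
Remaining days: (157 − 155) × $13,510 = $27,020
Accrued per-day damages: $1,630,600 + $27,020 = $1,657,620
Less amount previously paid: $1,657,620 − $678,530 = $979,090
Cap: 4% of $1,565,500 = $62,620
Cap at $62,620: $979,090 exceeds the cap → $62,620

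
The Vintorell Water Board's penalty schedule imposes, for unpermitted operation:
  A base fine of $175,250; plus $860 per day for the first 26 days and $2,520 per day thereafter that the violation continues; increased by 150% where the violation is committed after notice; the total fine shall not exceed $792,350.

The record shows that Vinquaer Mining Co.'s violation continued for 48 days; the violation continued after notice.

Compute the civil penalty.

$632,625

First 26 days: 26 × $860 = $22,360
Remaining days: (48 − 26) × $2,520 = $55,440
Per-day component: $22,360 + $55,440 = $77,800
Base plus per-day: $175,250 + $77,800 = $253,050
Enhancement: 150% of $253,050 = $379,575
Enhanced fine: $253,050 + $379,575 = $632,625
Cap at $792,350: $632,625 is within the cap, no reduction.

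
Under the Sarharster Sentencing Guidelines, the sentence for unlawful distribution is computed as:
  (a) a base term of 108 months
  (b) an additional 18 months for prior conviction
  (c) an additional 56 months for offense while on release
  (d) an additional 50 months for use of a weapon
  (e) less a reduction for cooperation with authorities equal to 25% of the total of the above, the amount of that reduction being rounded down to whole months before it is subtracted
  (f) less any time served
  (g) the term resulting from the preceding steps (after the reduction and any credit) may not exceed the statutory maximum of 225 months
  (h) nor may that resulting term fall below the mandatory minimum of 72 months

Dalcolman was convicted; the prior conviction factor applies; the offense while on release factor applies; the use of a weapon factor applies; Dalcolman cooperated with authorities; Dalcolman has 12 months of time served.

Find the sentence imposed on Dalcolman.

Prior conviction enhancement: +18 months
Offense while on release enhancement: +56 months
Use of a weapon enhancement: +50 months
Adjusted term: 108 months + 18 months + 56 months + 50 months = 232 months
Cooperation with authorities reduction: 25% of 232 months = 58 months (rounded down)
After reduction: 232 − 58 = 174 months
Less time served: 174 months − 12 months = 162 months
Cap at 225 months: 162 months is within the cap, no reduction.
Minimum 72 months: 162 months meets the minimum, no increase.

162 months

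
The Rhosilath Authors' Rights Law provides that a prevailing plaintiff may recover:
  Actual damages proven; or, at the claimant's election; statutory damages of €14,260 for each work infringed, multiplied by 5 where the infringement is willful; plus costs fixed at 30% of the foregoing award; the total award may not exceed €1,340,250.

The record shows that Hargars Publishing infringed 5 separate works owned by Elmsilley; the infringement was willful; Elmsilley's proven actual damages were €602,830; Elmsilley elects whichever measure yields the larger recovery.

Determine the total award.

Statutory damages: 5 × €14,260 = €71,300
Multiplied by 5: 5 × €71,300 = €356,500
Greater of actual damages (€602,830) or enhanced statutory damages (€356,500): €602,830
Costs: 30% of €602,830 = €180,849
Award plus costs: €602,830 + €180,849 = €783,679
Cap at €1,340,250: €783,679 is within the cap, no reduction.

€783,679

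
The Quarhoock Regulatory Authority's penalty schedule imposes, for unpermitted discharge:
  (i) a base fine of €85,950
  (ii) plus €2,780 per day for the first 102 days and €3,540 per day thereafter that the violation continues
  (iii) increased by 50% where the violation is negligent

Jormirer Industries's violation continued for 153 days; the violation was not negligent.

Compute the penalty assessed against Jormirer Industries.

First 102 days: 102 × €2,780 = €283,560
Remaining days: (153 − 102) × €3,540 = €180,540
Per-day component: €283,560 + €180,540 = €464,100
Base plus per-day: €85,950 + €464,100 = €550,050
The violation was not negligent: no 50% increase.

€550,050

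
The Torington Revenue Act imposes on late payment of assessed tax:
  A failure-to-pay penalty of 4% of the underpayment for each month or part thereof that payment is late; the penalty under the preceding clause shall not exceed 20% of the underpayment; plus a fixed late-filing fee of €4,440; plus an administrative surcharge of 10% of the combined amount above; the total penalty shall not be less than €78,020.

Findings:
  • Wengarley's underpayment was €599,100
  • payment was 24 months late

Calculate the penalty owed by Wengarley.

Accrued rate: 4% × 24 = 96%, capped at 20% → 20%
Failure-to-pay penalty: 20% of €599,100 = €119,820
Penalty before surcharge: €119,820 + €4,440 = €124,260
Administrative surcharge: 10% of €124,260 = €12,426
Total penalty: €124,260 + €12,426 = €136,686
Minimum €78,020: €136,686 meets the minimum, no increase.

Penalty: €136,686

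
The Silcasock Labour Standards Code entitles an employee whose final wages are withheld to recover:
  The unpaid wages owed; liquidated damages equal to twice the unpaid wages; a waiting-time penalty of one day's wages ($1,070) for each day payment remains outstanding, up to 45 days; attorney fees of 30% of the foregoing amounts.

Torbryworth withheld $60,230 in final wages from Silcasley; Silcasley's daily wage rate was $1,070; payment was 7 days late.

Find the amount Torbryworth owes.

$244,634

Doubled: 2 × $60,230 = $120,460
Penalty days: min(7, 45) = 7
Waiting-time penalty: 7 × $1,070 = $7,490
Subtotal: $60,230 + $120,460 + $7,490 = $188,180
Attorney fees: 30% of $188,180 = $56,454
Total award: $188,180 + $56,454 = $244,634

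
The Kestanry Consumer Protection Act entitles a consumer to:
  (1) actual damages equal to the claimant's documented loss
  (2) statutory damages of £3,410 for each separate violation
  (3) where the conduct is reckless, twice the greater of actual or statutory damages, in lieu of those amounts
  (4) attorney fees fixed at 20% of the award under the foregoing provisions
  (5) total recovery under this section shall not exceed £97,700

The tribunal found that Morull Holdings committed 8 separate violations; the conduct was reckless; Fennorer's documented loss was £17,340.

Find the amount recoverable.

Statutory damages: 8 × £3,410 = £27,280
Greater of actual damages (£17,340) or statutory damages (£27,280): £27,280
Doubled: 2 × £27,280 = £54,560
Attorney fees: 20% of £54,560 = £10,912
Total before cap: £54,560 + £10,912 = £65,472
Cap at £97,700: £65,472 is within the cap, no reduction.

£65,472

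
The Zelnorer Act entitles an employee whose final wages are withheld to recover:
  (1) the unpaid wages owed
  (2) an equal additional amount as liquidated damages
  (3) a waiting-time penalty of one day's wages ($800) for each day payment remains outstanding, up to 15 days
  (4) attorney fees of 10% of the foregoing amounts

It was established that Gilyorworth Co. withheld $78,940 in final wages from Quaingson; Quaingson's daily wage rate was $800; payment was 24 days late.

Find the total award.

Liquidated damages (equal amount): $78,940
Penalty days: min(24, 15) = 15
Waiting-time penalty: 15 × $800 = $12,000
Subtotal: $78,940 + $78,940 + $12,000 = $169,880
Attorney fees: 10% of $169,880 = $16,988
Total award: $169,880 + $16,988 = $186,868

$186,868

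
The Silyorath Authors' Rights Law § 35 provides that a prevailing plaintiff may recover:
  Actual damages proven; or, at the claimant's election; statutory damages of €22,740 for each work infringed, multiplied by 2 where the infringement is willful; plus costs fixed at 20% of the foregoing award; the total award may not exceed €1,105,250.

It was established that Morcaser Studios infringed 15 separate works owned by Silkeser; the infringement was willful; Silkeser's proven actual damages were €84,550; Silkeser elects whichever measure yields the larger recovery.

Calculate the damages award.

€818,640

Statutory damages: 15 × €22,740 = €341,100
Doubled: 2 × €341,100 = €682,200
Greater of actual damages (€84,550) or enhanced statutory damages (€682,200): €682,200
Costs: 20% of €682,200 = €136,440
Award plus costs: €682,200 + €136,440 = €818,640
Cap at €1,105,250: €818,640 is within the cap, no reduction.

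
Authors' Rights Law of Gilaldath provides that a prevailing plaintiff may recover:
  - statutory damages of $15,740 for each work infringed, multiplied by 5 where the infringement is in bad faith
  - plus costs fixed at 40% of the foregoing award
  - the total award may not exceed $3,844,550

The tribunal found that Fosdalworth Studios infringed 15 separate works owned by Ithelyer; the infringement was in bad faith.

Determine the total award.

$1,652,700

Statutory damages: 15 × $15,740 = $236,100
Multiplied by 5: 5 × $236,100 = $1,180,500
Costs: 40% of $1,180,500 = $472,200
Award plus costs: $1,180,500 + $472,200 = $1,652,700
Cap at $3,844,550: $1,652,700 is within the cap, no reduction.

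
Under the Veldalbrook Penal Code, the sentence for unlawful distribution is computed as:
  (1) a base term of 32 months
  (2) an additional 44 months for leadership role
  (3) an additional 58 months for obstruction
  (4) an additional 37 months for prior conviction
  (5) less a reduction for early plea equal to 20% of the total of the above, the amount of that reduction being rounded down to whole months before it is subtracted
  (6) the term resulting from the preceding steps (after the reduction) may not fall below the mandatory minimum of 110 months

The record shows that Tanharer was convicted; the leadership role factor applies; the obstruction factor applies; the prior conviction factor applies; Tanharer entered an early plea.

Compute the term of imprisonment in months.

Leadership role enhancement: +44 months
Obstruction enhancement: +58 months
Prior conviction enhancement: +37 months
Adjusted term: 32 months + 44 months + 58 months + 37 months = 171 months
Early plea reduction: 20% of 171 months = 34 months (rounded down)
After reduction: 171 − 34 = 137 months
Minimum 110 months: 137 months meets the minimum, no increase.

137 months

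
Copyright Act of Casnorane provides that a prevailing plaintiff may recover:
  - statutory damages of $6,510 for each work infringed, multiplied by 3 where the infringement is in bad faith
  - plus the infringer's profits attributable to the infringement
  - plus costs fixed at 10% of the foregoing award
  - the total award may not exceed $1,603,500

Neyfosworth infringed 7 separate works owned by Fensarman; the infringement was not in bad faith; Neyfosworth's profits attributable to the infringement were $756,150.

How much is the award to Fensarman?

Statutory damages: 7 × $6,510 = $45,570
Infringement not in bad faith: no ×3 enhancement.
Combined award: $45,570 + $756,150 = $801,720
Costs: 10% of $801,720 = $80,172
Award plus costs: $801,720 + $80,172 = $881,892
Cap at $1,603,500: $881,892 is within the cap, no reduction.

$881,892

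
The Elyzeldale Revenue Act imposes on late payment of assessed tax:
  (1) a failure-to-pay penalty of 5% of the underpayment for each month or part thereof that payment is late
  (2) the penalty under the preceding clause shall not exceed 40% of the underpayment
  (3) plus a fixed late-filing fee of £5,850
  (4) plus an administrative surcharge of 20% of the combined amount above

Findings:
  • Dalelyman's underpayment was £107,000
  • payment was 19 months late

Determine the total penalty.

Accrued rate: 5% × 19 = 95%, capped at 40% → 40%
Failure-to-pay penalty: 40% of £107,000 = £42,800
Penalty before surcharge: £42,800 + £5,850 = £48,650
Administrative surcharge: 20% of £48,650 = £9,730
Total penalty: £48,650 + £9,730 = £58,380

£58,380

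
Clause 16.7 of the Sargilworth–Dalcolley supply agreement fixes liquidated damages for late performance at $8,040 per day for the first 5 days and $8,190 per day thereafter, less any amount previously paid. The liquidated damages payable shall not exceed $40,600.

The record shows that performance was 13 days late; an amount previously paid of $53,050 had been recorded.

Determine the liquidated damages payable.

$40,600

First 5 days: 5 × $8,040 = $40,200
Remaining days: (13 − 5) × $8,190 = $65,520
Accrued per-day damages: $40,200 + $65,520 = $105,720
Less amount previously paid: $105,720 − $53,050 = $52,670
Cap at $40,600: $52,670 exceeds the cap → $40,600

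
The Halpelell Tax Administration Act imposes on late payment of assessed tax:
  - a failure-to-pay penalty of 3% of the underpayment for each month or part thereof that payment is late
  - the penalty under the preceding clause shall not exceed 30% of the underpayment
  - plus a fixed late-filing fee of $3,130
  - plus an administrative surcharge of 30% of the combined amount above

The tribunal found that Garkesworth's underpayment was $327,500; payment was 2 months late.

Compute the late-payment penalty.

Accrued rate: 3% × 2 = 6%, capped at 30% → 6%
Failure-to-pay penalty: 6% of $327,500 = $19,650
Penalty before surcharge: $19,650 + $3,130 = $22,780
Administrative surcharge: 30% of $22,780 = $6,834
Total penalty: $22,780 + $6,834 = $29,614

$29,614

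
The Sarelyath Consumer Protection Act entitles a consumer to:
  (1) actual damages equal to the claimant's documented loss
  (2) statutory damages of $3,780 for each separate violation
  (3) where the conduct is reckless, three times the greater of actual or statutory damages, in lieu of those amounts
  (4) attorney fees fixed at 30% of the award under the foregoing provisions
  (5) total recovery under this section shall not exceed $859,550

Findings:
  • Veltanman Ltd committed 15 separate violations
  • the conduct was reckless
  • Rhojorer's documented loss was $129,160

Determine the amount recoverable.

Statutory damages: 15 × $3,780 = $56,700
Greater of actual damages ($129,160) or statutory damages ($56,700): $129,160
Trebled: 3 × $129,160 = $387,480
Attorney fees: 30% of $387,480 = $116,244
Total before cap: $387,480 + $116,244 = $503,724
Cap at $859,550: $503,724 is within the cap, no reduction.

Total recovery: $503,724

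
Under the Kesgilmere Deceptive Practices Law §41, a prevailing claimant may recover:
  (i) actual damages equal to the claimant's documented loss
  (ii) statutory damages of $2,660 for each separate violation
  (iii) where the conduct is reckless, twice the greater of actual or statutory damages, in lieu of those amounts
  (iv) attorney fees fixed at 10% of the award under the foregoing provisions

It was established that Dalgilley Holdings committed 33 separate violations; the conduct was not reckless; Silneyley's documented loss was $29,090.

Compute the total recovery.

Statutory damages: 33 × $2,660 = $87,780
Conduct not reckless: the in-lieu enhancement does not apply.
Actual plus statutory damages: $29,090 + $87,780 = $116,870
Attorney fees: 10% of $116,870 = $11,687
Total recovery: $116,870 + $11,687 = $128,557

$128,557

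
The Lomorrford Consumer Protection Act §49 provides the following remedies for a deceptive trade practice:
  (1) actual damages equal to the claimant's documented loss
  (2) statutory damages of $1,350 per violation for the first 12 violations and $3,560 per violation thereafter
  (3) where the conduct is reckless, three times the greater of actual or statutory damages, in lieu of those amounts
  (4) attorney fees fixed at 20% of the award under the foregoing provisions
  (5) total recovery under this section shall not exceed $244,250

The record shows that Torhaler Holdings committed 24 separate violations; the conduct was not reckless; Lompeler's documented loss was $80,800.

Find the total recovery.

First 12 violations: 12 × $1,350 = $16,200
Remaining violations: (24 − 12) × $3,560 = $42,720
Statutory damages: $16,200 + $42,720 = $58,920
Conduct not reckless: the in-lieu enhancement does not apply.
Actual plus statutory damages: $80,800 + $58,920 = $139,720
Attorney fees: 20% of $139,720 = $27,944
Total before cap: $139,720 + $27,944 = $167,664
Cap at $244,250: $167,664 is within the cap, no reduction.

Total recovery: $167,664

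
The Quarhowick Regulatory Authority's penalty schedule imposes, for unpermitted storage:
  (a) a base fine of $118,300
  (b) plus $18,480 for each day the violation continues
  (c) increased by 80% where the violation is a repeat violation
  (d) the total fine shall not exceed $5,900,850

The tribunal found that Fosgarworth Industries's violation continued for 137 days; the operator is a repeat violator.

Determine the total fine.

Civil penalty: $4,770,108

Per-day component: 137 × $18,480 = $2,531,760
Base plus per-day: $118,300 + $2,531,760 = $2,650,060
Enhancement: 80% of $2,650,060 = $2,120,048
Enhanced fine: $2,650,060 + $2,120,048 = $4,770,108
Cap at $5,900,850: $4,770,108 is within the cap, no reduction.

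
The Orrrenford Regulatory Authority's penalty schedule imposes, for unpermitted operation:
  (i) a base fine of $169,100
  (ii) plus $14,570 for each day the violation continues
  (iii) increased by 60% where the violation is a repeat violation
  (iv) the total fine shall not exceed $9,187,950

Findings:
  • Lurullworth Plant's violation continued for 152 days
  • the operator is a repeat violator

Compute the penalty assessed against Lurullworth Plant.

Civil penalty: $3,813,984

Per-day component: 152 × $14,570 = $2,214,640
Base plus per-day: $169,100 + $2,214,640 = $2,383,740
Enhancement: 60% of $2,383,740 = $1,430,244
Enhanced fine: $2,383,740 + $1,430,244 = $3,813,984
Cap at $9,187,950: $3,813,984 is within the cap, no reduction.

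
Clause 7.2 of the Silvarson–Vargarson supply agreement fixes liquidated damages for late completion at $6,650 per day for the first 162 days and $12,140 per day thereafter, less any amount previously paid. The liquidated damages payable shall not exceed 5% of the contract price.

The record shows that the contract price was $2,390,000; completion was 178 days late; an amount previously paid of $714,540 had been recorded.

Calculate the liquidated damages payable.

First 162 days: 162 × $6,650 = $1,077,300
Remaining days: (178 − 162) × $12,140 = $194,240
Accrued per-day damages: $1,077,300 + $194,240 = $1,271,540
Less amount previously paid: $1,271,540 − $714,540 = $557,000
Cap: 5% of $2,390,000 = $119,500
Cap at $119,500: $557,000 exceeds the cap → $119,500

$119,500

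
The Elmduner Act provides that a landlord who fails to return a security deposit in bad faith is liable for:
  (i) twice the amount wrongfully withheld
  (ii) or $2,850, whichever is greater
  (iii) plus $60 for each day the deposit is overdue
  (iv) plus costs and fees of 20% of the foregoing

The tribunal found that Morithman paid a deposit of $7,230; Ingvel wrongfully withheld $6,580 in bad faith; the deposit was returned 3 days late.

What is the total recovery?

Doubled: 2 × $6,580 = $13,160
Minimum $2,850: $13,160 meets the minimum, no increase.
Late-return penalty: 3 × $60 = $180
Damages plus late penalty: $13,160 + $180 = $13,340
Costs and fees: 20% of $13,340 = $2,668
Total recovery: $13,340 + $2,668 = $16,008

$16,008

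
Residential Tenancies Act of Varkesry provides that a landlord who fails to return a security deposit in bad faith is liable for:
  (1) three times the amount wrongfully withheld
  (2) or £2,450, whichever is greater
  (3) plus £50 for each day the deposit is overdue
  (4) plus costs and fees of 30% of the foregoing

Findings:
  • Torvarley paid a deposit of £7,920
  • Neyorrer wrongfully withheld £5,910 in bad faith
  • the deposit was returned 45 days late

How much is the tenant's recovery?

Recovery: £25,974

Trebled: 3 × £5,910 = £17,730
Minimum £2,450: £17,730 meets the minimum, no increase.
Late-return penalty: 45 × £50 = £2,250
Damages plus late penalty: £17,730 + £2,250 = £19,980
Costs and fees: 30% of £19,980 = £5,994
Total recovery: £19,980 + £5,994 = £25,974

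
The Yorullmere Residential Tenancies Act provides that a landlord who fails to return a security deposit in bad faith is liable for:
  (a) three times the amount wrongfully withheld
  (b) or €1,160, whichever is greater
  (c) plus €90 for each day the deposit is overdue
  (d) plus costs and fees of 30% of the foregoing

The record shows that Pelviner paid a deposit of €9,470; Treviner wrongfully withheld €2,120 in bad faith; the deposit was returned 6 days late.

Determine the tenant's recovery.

Trebled: 3 × €2,120 = €6,360
Minimum €1,160: €6,360 meets the minimum, no increase.
Late-return penalty: 6 × €90 = €540
Damages plus late penalty: €6,360 + €540 = €6,900
Costs and fees: 30% of €6,900 = €2,070
Total recovery: €6,900 + €2,070 = €8,970

€8,970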